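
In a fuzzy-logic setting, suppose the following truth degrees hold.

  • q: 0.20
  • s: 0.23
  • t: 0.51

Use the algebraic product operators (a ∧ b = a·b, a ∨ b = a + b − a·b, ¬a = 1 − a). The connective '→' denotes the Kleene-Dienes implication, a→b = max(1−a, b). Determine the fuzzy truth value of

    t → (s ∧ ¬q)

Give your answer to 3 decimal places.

¬q = 1 − 0.2000 = 0.8000
s ∧ ¬q = a·b on (0.2300, 0.8000) = 0.1840
t → (s ∧ ¬q)  [Kleene-Dienes: max(1−a, b)] with a=0.5100, b=0.1840 → 0.4900

0.490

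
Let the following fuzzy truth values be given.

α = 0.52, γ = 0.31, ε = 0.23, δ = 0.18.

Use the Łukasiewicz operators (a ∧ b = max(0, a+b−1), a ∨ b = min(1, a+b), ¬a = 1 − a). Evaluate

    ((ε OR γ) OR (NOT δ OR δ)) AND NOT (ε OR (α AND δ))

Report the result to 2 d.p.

0.77

ε OR γ = min(1, a+b) on (0.23, 0.31) = 0.54
NOT δ = 1 − 0.18 = 0.82
NOT δ OR δ = min(1, a+b) on (0.82, 0.18) = 1.00
(ε OR γ) OR (NOT δ OR δ) = min(1, a+b) on (0.54, 1.00) = 1.00
α AND δ = max(0, a+b−1) on (0.52, 0.18) = 0.00
ε OR (α AND δ) = min(1, a+b) on (0.23, 0.00) = 0.23
NOT (ε OR (α AND δ)) = 1 − 0.23 = 0.77
((ε OR γ) OR (NOT δ OR δ)) AND NOT (ε OR (α AND δ)) = max(0, a+b−1) on (1.00, 0.77) = 0.77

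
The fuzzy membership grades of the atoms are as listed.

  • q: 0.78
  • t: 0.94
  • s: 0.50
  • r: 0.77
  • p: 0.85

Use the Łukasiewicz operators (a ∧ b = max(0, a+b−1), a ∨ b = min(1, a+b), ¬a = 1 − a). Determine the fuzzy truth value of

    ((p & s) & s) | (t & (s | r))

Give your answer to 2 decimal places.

0.94

p & s = max(0, a+b−1) on (0.85, 0.50) = 0.35
(p & s) & s = max(0, a+b−1) on (0.35, 0.50) = 0.00
s | r = min(1, a+b) on (0.50, 0.77) = 1.00
t & (s | r) = max(0, a+b−1) on (0.94, 1.00) = 0.94
((p & s) & s) | (t & (s | r)) = min(1, a+b) on (0.00, 0.94) = 0.94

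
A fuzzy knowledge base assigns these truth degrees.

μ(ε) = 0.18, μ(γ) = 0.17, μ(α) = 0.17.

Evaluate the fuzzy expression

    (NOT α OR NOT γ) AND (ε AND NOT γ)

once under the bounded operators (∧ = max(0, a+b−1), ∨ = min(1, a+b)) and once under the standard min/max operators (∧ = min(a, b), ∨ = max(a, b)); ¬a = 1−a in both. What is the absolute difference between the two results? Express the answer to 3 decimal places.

Under bounded:
  NOT α = 1 − 0.17 = 0.83
  NOT γ = 1 − 0.17 = 0.83
  NOT α OR NOT γ = min(1, a+b) on (0.83, 0.83) = 1.00
  NOT γ = 1 − 0.17 = 0.83
  ε AND NOT γ = max(0, a+b−1) on (0.18, 0.83) = 0.01
  (NOT α OR NOT γ) AND (ε AND NOT γ) = max(0, a+b−1) on (1.00, 0.01) = 0.01
  → value = 0.0100
Under standard min/max:
  NOT α = 1 − 0.17 = 0.83
  NOT γ = 1 − 0.17 = 0.83
  NOT α OR NOT γ = max(a, b) on (0.83, 0.83) = 0.83
  NOT γ = 1 − 0.17 = 0.83
  ε AND NOT γ = min(a, b) on (0.18, 0.83) = 0.18
  (NOT α OR NOT γ) AND (ε AND NOT γ) = min(a, b) on (0.83, 0.18) = 0.18
  → value = 0.1800
|0.0100 − 0.1800| = 0.170

0.170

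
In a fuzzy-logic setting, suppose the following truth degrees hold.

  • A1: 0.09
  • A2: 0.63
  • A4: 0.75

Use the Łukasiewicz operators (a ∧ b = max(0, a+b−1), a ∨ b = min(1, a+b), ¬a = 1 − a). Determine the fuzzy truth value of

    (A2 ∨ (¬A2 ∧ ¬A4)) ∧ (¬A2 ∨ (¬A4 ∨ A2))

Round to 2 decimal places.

0.63

¬A2 = 1 − 0.63 = 0.37
¬A4 = 1 − 0.75 = 0.25
¬A2 ∧ ¬A4 = max(0, a+b−1) on (0.37, 0.25) = 0.00
A2 ∨ (¬A2 ∧ ¬A4) = min(1, a+b) on (0.63, 0.00) = 0.63
¬A2 = 1 − 0.63 = 0.37
¬A4 = 1 − 0.75 = 0.25
¬A4 ∨ A2 = min(1, a+b) on (0.25, 0.63) = 0.88
¬A2 ∨ (¬A4 ∨ A2) = min(1, a+b) on (0.37, 0.88) = 1.00
(A2 ∨ (¬A2 ∧ ¬A4)) ∧ (¬A2 ∨ (¬A4 ∨ A2)) = max(0, a+b−1) on (0.63, 1.00) = 0.63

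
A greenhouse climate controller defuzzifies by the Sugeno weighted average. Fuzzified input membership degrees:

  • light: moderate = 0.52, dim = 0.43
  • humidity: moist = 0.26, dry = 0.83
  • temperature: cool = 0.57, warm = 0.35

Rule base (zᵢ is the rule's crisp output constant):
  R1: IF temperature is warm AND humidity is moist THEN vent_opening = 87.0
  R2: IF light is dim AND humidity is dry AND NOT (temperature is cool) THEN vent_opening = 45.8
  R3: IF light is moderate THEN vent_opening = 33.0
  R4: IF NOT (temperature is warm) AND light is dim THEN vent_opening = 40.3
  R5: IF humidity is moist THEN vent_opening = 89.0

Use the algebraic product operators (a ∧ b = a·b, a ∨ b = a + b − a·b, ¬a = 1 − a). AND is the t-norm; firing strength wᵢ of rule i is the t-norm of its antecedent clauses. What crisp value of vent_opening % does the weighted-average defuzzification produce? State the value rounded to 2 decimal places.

R1 (z=87.0): warm=0.35, moist=0.26; AND[a·b] → w = 0.0910
R2 (z=45.8): dim=0.43, dry=0.83, ¬cool=1−0.57=0.43; AND[a·b] → w = 0.1535
R3 (z=33.0): moderate=0.52 → w = 0.5200
R4 (z=40.3): ¬warm=1−0.35=0.65, dim=0.43; AND[a·b] → w = 0.2795
R5 (z=89.0): moist=0.26 → w = 0.2600
Weighted average = (0.0910·87.0 + 0.1535·45.8 + 0.5200·33.0 + 0.2795·40.3 + 0.2600·89.0) / (0.0910 + 0.1535 + 0.5200 + 0.2795 + 0.2600)
  = 66.5096 / 1.3040 = 51.01

51.01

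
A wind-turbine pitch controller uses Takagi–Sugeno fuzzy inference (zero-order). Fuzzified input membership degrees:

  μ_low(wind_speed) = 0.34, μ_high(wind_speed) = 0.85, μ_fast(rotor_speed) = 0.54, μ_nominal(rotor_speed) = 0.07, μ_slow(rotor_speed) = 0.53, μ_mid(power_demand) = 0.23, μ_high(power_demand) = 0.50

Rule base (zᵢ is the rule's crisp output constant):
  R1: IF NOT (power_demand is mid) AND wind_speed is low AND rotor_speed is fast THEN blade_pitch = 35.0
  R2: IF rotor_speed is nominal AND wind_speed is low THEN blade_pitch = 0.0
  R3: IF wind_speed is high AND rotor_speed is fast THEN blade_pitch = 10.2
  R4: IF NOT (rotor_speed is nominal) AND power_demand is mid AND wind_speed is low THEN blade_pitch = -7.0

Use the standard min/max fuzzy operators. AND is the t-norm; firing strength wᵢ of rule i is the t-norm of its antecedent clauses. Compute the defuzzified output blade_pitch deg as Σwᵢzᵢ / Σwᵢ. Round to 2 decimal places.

13.39

R1 (z=35.0): ¬mid=1−0.23=0.77, low=0.34, fast=0.54; AND[min(a, b)] → w = 0.34
R2 (z=0.0): nominal=0.07, low=0.34; AND[min(a, b)] → w = 0.07
R3 (z=10.2): high=0.85, fast=0.54; AND[min(a, b)] → w = 0.54
R4 (z=-7.0): ¬nominal=1−0.07=0.93, mid=0.23, low=0.34; AND[min(a, b)] → w = 0.23
Weighted average = (0.34·35.0 + 0.07·0.0 + 0.54·10.2 + 0.23·-7.0) / (0.34 + 0.07 + 0.54 + 0.23)
  = 15.7980 / 1.1800 = 13.39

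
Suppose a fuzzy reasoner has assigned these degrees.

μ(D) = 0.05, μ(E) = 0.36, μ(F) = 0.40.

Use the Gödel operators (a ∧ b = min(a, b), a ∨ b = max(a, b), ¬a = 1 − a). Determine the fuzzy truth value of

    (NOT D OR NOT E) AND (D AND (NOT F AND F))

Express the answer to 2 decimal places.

0.05

NOT D = 1 − 0.05 = 0.95
NOT E = 1 − 0.36 = 0.64
NOT D OR NOT E = max(a, b) on (0.95, 0.64) = 0.95
NOT F = 1 − 0.40 = 0.60
NOT F AND F = min(a, b) on (0.60, 0.40) = 0.40
D AND (NOT F AND F) = min(a, b) on (0.05, 0.40) = 0.05
(NOT D OR NOT E) AND (D AND (NOT F AND F)) = min(a, b) on (0.95, 0.05) = 0.05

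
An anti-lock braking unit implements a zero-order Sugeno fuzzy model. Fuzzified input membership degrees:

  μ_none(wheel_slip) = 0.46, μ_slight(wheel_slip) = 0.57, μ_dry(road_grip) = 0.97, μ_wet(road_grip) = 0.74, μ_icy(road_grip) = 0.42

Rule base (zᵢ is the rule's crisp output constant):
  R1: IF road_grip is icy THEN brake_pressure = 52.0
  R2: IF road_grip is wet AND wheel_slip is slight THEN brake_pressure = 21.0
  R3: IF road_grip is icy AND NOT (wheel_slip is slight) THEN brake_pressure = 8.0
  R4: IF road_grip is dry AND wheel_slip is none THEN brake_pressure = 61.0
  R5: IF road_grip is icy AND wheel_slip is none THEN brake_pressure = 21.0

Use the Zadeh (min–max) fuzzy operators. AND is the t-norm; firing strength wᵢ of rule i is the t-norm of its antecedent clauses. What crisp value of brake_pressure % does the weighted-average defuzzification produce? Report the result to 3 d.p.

32.336

R1 (z=52.0): icy=0.42 → w = 0.42
R2 (z=21.0): wet=0.74, slight=0.57; AND[min(a, b)] → w = 0.57
R3 (z=8.0): icy=0.42, ¬slight=1−0.57=0.43; AND[min(a, b)] → w = 0.42
R4 (z=61.0): dry=0.97, none=0.46; AND[min(a, b)] → w = 0.46
R5 (z=21.0): icy=0.42, none=0.46; AND[min(a, b)] → w = 0.42
Weighted average = (0.42·52.0 + 0.57·21.0 + 0.42·8.0 + 0.46·61.0 + 0.42·21.0) / (0.42 + 0.57 + 0.42 + 0.46 + 0.42)
  = 74.0500 / 2.2900 = 32.336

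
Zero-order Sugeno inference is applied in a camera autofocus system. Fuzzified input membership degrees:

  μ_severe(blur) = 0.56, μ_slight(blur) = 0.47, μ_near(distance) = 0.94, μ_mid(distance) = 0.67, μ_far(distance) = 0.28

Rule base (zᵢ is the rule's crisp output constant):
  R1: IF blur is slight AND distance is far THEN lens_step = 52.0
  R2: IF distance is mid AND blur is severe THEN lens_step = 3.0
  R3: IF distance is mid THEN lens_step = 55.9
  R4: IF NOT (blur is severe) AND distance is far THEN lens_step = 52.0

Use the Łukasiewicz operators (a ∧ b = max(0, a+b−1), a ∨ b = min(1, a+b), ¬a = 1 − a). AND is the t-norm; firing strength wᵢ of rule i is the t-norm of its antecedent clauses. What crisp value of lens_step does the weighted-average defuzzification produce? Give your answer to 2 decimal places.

R1 (z=52.0): slight=0.47, far=0.28; AND[max(0, a+b−1)] → w = 0.00
R2 (z=3.0): mid=0.67, severe=0.56; AND[max(0, a+b−1)] → w = 0.23
R3 (z=55.9): mid=0.67 → w = 0.67
R4 (z=52.0): ¬severe=1−0.56=0.44, far=0.28; AND[max(0, a+b−1)] → w = 0.00
Weighted average = (0.00·52.0 + 0.23·3.0 + 0.67·55.9 + 0.00·52.0) / (0.00 + 0.23 + 0.67 + 0.00)
  = 38.1430 / 0.9000 = 42.38

42.38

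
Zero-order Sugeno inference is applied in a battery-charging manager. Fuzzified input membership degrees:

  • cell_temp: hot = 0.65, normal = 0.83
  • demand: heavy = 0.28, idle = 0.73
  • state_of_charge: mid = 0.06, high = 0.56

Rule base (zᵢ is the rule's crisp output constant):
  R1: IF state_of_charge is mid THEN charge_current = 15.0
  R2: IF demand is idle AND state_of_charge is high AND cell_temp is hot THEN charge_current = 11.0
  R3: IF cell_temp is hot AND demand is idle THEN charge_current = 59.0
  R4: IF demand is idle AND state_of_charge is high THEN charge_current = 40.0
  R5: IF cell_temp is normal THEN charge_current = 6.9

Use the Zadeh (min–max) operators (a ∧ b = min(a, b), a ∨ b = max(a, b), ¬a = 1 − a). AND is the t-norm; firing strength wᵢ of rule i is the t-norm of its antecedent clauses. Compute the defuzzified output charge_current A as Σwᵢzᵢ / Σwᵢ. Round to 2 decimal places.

R1 (z=15.0): mid=0.06 → w = 0.06
R2 (z=11.0): idle=0.73, high=0.56, hot=0.65; AND[min(a, b)] → w = 0.56
R3 (z=59.0): hot=0.65, idle=0.73; AND[min(a, b)] → w = 0.65
R4 (z=40.0): idle=0.73, high=0.56; AND[min(a, b)] → w = 0.56
R5 (z=6.9): normal=0.83 → w = 0.83
Weighted average = (0.06·15.0 + 0.56·11.0 + 0.65·59.0 + 0.56·40.0 + 0.83·6.9) / (0.06 + 0.56 + 0.65 + 0.56 + 0.83)
  = 73.5370 / 2.6600 = 27.65

27.65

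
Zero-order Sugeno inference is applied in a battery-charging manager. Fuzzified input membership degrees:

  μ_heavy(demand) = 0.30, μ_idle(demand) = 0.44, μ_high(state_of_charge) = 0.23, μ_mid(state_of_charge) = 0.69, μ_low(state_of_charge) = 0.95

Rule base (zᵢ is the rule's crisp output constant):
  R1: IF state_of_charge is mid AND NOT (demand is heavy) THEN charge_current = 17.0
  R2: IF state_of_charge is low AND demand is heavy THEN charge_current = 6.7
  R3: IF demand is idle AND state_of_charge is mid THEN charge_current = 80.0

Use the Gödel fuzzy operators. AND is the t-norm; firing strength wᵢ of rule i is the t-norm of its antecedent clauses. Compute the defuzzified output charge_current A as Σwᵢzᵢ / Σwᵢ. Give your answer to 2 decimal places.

R1 (z=17.0): mid=0.69, ¬heavy=1−0.30=0.70; AND[min(a, b)] → w = 0.69
R2 (z=6.7): low=0.95, heavy=0.30; AND[min(a, b)] → w = 0.30
R3 (z=80.0): idle=0.44, mid=0.69; AND[min(a, b)] → w = 0.44
Weighted average = (0.69·17.0 + 0.30·6.7 + 0.44·80.0) / (0.69 + 0.30 + 0.44)
  = 48.9400 / 1.4300 = 34.22

34.22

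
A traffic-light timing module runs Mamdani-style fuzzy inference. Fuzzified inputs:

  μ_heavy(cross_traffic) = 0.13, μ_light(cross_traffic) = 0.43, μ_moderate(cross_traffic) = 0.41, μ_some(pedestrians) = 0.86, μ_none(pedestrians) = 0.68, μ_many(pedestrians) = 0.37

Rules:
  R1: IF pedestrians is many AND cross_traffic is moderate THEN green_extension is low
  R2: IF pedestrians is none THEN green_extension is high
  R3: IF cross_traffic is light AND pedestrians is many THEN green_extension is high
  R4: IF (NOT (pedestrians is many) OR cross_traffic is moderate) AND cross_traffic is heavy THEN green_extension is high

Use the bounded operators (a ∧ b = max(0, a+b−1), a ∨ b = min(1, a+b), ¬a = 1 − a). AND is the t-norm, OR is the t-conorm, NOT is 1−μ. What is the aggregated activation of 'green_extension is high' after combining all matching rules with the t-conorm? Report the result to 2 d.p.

0.81

R1: many=0.37, moderate=0.41; AND[max(0, a+b−1)] → w = 0.00
R2: none=0.68 → w = 0.68
R3: light=0.43, many=0.37; AND[max(0, a+b−1)] → w = 0.00
R4: (¬many=1−0.37=0.63 OR moderate=0.41) = 1.00; AND[max(0, a+b−1)] with heavy=0.13 → w = 0.13
Rules with consequent 'high': {R2, R3, R4} → strengths 0.68, 0.00, 0.13
Aggregate via t-conorm [min(1, a+b)]: 0.81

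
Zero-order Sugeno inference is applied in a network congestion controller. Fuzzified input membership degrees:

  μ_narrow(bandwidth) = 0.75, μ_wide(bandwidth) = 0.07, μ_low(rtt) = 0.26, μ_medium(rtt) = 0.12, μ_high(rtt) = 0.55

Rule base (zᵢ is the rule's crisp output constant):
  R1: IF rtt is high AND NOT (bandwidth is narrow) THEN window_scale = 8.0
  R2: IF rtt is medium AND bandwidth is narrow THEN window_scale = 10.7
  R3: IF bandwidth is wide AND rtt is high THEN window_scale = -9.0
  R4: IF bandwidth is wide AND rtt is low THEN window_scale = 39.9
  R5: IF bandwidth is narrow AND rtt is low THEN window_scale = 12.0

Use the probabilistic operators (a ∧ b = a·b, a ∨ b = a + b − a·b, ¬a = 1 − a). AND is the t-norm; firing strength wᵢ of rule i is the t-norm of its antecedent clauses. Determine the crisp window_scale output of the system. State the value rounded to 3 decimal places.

R1 (z=8.0): high=0.55, ¬narrow=1−0.75=0.25; AND[a·b] → w = 0.1375
R2 (z=10.7): medium=0.12, narrow=0.75; AND[a·b] → w = 0.0900
R3 (z=-9.0): wide=0.07, high=0.55; AND[a·b] → w = 0.0385
R4 (z=39.9): wide=0.07, low=0.26; AND[a·b] → w = 0.0182
R5 (z=12.0): narrow=0.75, low=0.26; AND[a·b] → w = 0.1950
Weighted average = (0.1375·8.0 + 0.0900·10.7 + 0.0385·-9.0 + 0.0182·39.9 + 0.1950·12.0) / (0.1375 + 0.0900 + 0.0385 + 0.0182 + 0.1950)
  = 4.7827 / 0.4792 = 9.981

9.981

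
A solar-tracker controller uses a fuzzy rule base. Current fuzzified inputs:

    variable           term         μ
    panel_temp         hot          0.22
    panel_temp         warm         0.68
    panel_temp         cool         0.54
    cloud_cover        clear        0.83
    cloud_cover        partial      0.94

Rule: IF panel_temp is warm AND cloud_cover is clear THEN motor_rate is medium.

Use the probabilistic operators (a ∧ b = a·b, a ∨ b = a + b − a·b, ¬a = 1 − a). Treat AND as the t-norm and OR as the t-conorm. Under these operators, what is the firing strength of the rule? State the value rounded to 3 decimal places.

firing strength: warm=0.68, clear=0.83; AND[a·b] → w = 0.5644

0.564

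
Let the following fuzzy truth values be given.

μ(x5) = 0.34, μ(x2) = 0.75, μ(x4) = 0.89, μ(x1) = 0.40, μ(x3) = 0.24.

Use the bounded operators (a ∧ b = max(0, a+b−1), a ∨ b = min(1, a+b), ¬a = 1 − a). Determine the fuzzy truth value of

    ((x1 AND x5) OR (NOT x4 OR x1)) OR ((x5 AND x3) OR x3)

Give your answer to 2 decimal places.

0.75

x1 AND x5 = max(0, a+b−1) on (0.40, 0.34) = 0.00
NOT x4 = 1 − 0.89 = 0.11
NOT x4 OR x1 = min(1, a+b) on (0.11, 0.40) = 0.51
(x1 AND x5) OR (NOT x4 OR x1) = min(1, a+b) on (0.00, 0.51) = 0.51
x5 AND x3 = max(0, a+b−1) on (0.34, 0.24) = 0.00
(x5 AND x3) OR x3 = min(1, a+b) on (0.00, 0.24) = 0.24
((x1 AND x5) OR (NOT x4 OR x1)) OR ((x5 AND x3) OR x3) = min(1, a+b) on (0.51, 0.24) = 0.75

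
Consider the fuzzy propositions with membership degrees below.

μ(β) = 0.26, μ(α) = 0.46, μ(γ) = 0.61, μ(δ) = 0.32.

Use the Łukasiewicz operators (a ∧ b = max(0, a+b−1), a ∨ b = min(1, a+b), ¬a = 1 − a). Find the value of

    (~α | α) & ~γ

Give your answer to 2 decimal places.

0.39

~α = 1 − 0.46 = 0.54
~α | α = min(1, a+b) on (0.54, 0.46) = 1.00
~γ = 1 − 0.61 = 0.39
(~α | α) & ~γ = max(0, a+b−1) on (1.00, 0.39) = 0.39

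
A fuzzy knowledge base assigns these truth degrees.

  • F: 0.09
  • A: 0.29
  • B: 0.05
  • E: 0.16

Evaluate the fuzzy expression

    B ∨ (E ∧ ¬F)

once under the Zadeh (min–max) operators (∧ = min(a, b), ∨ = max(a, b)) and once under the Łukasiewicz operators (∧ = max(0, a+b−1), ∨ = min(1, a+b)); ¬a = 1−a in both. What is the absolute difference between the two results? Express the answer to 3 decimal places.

Under Zadeh (min–max):
  ¬F = 1 − 0.09 = 0.91
  E ∧ ¬F = min(a, b) on (0.16, 0.91) = 0.16
  B ∨ (E ∧ ¬F) = max(a, b) on (0.05, 0.16) = 0.16
  → value = 0.1600
Under Łukasiewicz:
  ¬F = 1 − 0.09 = 0.91
  E ∧ ¬F = max(0, a+b−1) on (0.16, 0.91) = 0.07
  B ∨ (E ∧ ¬F) = min(1, a+b) on (0.05, 0.07) = 0.12
  → value = 0.1200
|0.1600 − 0.1200| = 0.040

0.040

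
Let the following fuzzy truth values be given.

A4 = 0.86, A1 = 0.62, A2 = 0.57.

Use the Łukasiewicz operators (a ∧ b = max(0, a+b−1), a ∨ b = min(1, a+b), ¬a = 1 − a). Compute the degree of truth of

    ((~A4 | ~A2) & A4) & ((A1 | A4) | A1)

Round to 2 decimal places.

~A4 = 1 − 0.86 = 0.14
~A2 = 1 − 0.57 = 0.43
~A4 | ~A2 = min(1, a+b) on (0.14, 0.43) = 0.57
(~A4 | ~A2) & A4 = max(0, a+b−1) on (0.57, 0.86) = 0.43
A1 | A4 = min(1, a+b) on (0.62, 0.86) = 1.00
(A1 | A4) | A1 = min(1, a+b) on (1.00, 0.62) = 1.00
((~A4 | ~A2) & A4) & ((A1 | A4) | A1) = max(0, a+b−1) on (0.43, 1.00) = 0.43

0.43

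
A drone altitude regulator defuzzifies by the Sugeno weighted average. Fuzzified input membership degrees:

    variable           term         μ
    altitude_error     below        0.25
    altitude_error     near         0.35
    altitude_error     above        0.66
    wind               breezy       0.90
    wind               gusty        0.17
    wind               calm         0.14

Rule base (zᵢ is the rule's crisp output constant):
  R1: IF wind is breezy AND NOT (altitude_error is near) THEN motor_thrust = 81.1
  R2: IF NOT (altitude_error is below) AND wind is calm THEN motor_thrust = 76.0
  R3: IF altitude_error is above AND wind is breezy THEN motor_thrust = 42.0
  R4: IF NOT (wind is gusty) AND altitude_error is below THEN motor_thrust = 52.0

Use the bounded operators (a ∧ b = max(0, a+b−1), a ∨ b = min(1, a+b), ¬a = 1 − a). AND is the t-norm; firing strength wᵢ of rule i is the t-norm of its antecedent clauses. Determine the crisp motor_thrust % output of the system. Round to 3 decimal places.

60.744

R1 (z=81.1): breezy=0.90, ¬near=1−0.35=0.65; AND[max(0, a+b−1)] → w = 0.55
R2 (z=76.0): ¬below=1−0.25=0.75, calm=0.14; AND[max(0, a+b−1)] → w = 0.00
R3 (z=42.0): above=0.66, breezy=0.90; AND[max(0, a+b−1)] → w = 0.56
R4 (z=52.0): ¬gusty=1−0.17=0.83, below=0.25; AND[max(0, a+b−1)] → w = 0.08
Weighted average = (0.55·81.1 + 0.00·76.0 + 0.56·42.0 + 0.08·52.0) / (0.55 + 0.00 + 0.56 + 0.08)
  = 72.2850 / 1.1900 = 60.744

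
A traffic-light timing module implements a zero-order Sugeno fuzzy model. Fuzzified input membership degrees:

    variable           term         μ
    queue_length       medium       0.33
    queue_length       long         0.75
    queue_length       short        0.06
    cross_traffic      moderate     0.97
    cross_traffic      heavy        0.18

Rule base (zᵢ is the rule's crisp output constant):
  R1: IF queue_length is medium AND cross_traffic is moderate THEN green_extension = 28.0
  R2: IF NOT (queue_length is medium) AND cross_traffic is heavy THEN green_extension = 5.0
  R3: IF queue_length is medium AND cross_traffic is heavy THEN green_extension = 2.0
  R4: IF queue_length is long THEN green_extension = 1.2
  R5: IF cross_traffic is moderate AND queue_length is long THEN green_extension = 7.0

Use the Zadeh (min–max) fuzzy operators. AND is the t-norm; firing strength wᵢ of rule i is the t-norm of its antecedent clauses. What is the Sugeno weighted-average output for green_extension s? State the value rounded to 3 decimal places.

R1 (z=28.0): medium=0.33, moderate=0.97; AND[min(a, b)] → w = 0.33
R2 (z=5.0): ¬medium=1−0.33=0.67, heavy=0.18; AND[min(a, b)] → w = 0.18
R3 (z=2.0): medium=0.33, heavy=0.18; AND[min(a, b)] → w = 0.18
R4 (z=1.2): long=0.75 → w = 0.75
R5 (z=7.0): moderate=0.97, long=0.75; AND[min(a, b)] → w = 0.75
Weighted average = (0.33·28.0 + 0.18·5.0 + 0.18·2.0 + 0.75·1.2 + 0.75·7.0) / (0.33 + 0.18 + 0.18 + 0.75 + 0.75)
  = 16.6500 / 2.1900 = 7.603

7.603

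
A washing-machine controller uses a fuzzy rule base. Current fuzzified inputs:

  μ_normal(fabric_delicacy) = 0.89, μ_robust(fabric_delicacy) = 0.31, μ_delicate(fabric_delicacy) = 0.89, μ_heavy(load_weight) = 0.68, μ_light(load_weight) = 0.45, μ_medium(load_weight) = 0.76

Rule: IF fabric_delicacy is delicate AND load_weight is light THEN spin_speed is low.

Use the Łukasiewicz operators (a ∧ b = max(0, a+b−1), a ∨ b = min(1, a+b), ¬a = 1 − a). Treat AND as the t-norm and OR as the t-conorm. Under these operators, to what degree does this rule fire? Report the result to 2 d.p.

firing strength: delicate=0.89, light=0.45; AND[max(0, a+b−1)] → w = 0.34

0.34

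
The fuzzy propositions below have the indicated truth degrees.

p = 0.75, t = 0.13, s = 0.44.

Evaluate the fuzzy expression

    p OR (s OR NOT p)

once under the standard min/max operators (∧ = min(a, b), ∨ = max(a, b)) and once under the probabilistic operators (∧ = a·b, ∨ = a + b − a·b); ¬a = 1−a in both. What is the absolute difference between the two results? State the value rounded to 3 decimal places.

Under standard min/max:
  NOT p = 1 − 0.75 = 0.25
  s OR NOT p = max(a, b) on (0.44, 0.25) = 0.44
  p OR (s OR NOT p) = max(a, b) on (0.75, 0.44) = 0.75
  → value = 0.7500
Under probabilistic:
  NOT p = 1 − 0.7500 = 0.2500
  s OR NOT p = a + b − a·b on (0.4400, 0.2500) = 0.5800
  p OR (s OR NOT p) = a + b − a·b on (0.7500, 0.5800) = 0.8950
  → value = 0.8950
|0.7500 − 0.8950| = 0.145

0.145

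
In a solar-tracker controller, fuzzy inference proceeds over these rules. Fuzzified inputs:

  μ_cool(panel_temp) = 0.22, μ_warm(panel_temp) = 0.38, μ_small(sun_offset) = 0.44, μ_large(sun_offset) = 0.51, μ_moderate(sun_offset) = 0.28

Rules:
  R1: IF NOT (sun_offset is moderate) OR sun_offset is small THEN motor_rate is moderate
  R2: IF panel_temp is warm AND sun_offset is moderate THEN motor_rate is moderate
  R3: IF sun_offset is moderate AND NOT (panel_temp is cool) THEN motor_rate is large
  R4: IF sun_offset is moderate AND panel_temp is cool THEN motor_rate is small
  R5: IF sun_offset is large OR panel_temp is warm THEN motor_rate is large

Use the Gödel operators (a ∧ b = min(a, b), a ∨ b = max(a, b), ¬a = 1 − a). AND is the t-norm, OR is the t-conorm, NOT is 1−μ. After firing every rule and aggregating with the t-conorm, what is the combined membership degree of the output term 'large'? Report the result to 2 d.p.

R1: ¬moderate=1−0.28=0.72, small=0.44; OR[max(a, b)] → w = 0.72
R2: warm=0.38, moderate=0.28; AND[min(a, b)] → w = 0.28
R3: moderate=0.28, ¬cool=1−0.22=0.78; AND[min(a, b)] → w = 0.28
R4: moderate=0.28, cool=0.22; AND[min(a, b)] → w = 0.22
R5: large=0.51, warm=0.38; OR[max(a, b)] → w = 0.51
Rules with consequent 'large': {R3, R5} → strengths 0.28, 0.51
Aggregate via t-conorm [max(a, b)]: 0.51

0.51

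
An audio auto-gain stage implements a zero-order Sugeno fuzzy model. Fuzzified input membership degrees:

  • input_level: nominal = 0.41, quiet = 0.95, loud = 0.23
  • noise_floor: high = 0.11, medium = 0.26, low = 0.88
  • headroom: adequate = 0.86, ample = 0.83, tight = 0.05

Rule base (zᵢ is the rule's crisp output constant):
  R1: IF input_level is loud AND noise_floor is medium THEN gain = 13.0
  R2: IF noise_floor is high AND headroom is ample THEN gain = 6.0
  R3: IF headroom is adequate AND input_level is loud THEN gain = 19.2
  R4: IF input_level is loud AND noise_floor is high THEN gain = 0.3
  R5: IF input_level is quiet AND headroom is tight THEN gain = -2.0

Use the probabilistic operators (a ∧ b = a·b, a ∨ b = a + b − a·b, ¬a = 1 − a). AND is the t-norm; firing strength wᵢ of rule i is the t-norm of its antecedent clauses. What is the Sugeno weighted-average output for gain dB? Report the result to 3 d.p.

R1 (z=13.0): loud=0.23, medium=0.26; AND[a·b] → w = 0.0598
R2 (z=6.0): high=0.11, ample=0.83; AND[a·b] → w = 0.0913
R3 (z=19.2): adequate=0.86, loud=0.23; AND[a·b] → w = 0.1978
R4 (z=0.3): loud=0.23, high=0.11; AND[a·b] → w = 0.0253
R5 (z=-2.0): quiet=0.95, tight=0.05; AND[a·b] → w = 0.0475
Weighted average = (0.0598·13.0 + 0.0913·6.0 + 0.1978·19.2 + 0.0253·0.3 + 0.0475·-2.0) / (0.0598 + 0.0913 + 0.1978 + 0.0253 + 0.0475)
  = 5.0355 / 0.4217 = 11.941

11.941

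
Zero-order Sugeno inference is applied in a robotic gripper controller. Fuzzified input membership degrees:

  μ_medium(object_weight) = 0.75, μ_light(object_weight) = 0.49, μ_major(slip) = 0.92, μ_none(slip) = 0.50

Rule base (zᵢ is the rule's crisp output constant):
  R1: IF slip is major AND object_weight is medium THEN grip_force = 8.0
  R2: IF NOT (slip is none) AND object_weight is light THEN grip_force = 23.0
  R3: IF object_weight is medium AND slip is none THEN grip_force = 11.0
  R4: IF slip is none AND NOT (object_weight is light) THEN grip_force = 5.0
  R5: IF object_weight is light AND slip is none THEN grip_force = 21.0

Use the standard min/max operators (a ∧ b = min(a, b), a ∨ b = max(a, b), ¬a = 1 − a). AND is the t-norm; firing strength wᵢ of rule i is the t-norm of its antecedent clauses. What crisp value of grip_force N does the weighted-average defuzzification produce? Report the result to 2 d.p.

R1 (z=8.0): major=0.92, medium=0.75; AND[min(a, b)] → w = 0.75
R2 (z=23.0): ¬none=1−0.50=0.50, light=0.49; AND[min(a, b)] → w = 0.49
R3 (z=11.0): medium=0.75, none=0.50; AND[min(a, b)] → w = 0.50
R4 (z=5.0): none=0.50, ¬light=1−0.49=0.51; AND[min(a, b)] → w = 0.50
R5 (z=21.0): light=0.49, none=0.50; AND[min(a, b)] → w = 0.49
Weighted average = (0.75·8.0 + 0.49·23.0 + 0.50·11.0 + 0.50·5.0 + 0.49·21.0) / (0.75 + 0.49 + 0.50 + 0.50 + 0.49)
  = 35.5600 / 2.7300 = 13.03

13.03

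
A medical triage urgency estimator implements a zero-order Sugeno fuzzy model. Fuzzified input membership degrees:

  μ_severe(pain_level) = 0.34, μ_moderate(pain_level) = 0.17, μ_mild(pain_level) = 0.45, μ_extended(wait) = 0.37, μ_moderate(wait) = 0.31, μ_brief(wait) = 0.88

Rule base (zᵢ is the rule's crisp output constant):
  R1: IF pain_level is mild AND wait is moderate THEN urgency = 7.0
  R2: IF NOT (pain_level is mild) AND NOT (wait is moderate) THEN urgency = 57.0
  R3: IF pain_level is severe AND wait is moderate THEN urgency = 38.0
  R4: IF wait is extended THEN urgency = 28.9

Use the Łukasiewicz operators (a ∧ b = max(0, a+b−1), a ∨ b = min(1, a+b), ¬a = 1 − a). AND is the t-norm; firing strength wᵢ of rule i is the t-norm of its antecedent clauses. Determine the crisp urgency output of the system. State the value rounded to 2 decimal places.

R1 (z=7.0): mild=0.45, moderate=0.31; AND[max(0, a+b−1)] → w = 0.00
R2 (z=57.0): ¬mild=1−0.45=0.55, ¬moderate=1−0.31=0.69; AND[max(0, a+b−1)] → w = 0.24
R3 (z=38.0): severe=0.34, moderate=0.31; AND[max(0, a+b−1)] → w = 0.00
R4 (z=28.9): extended=0.37 → w = 0.37
Weighted average = (0.00·7.0 + 0.24·57.0 + 0.00·38.0 + 0.37·28.9) / (0.00 + 0.24 + 0.00 + 0.37)
  = 24.3730 / 0.6100 = 39.96

39.96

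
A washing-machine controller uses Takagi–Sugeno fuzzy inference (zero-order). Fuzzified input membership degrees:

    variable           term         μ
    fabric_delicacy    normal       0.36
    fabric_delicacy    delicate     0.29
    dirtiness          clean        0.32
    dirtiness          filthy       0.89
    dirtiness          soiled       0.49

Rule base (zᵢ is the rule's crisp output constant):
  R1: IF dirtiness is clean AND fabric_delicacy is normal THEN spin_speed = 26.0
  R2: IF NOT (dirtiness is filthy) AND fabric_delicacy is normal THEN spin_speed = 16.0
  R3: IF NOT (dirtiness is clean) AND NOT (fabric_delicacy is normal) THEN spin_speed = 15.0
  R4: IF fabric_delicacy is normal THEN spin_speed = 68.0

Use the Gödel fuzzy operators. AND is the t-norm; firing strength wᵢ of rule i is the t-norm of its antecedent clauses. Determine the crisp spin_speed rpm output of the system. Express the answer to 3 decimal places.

R1 (z=26.0): clean=0.32, normal=0.36; AND[min(a, b)] → w = 0.32
R2 (z=16.0): ¬filthy=1−0.89=0.11, normal=0.36; AND[min(a, b)] → w = 0.11
R3 (z=15.0): ¬clean=1−0.32=0.68, ¬normal=1−0.36=0.64; AND[min(a, b)] → w = 0.64
R4 (z=68.0): normal=0.36 → w = 0.36
Weighted average = (0.32·26.0 + 0.11·16.0 + 0.64·15.0 + 0.36·68.0) / (0.32 + 0.11 + 0.64 + 0.36)
  = 44.1600 / 1.4300 = 30.881

30.881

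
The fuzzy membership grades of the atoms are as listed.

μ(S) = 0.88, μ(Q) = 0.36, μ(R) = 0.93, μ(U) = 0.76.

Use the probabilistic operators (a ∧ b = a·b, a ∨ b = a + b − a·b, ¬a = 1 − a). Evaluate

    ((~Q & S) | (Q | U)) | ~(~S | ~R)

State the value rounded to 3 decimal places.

~Q = 1 − 0.3600 = 0.6400
~Q & S = a·b on (0.6400, 0.8800) = 0.5632
Q | U = a + b − a·b on (0.3600, 0.7600) = 0.8464
(~Q & S) | (Q | U) = a + b − a·b on (0.5632, 0.8464) = 0.9329
~S = 1 − 0.8800 = 0.1200
~R = 1 − 0.9300 = 0.0700
~S | ~R = a + b − a·b on (0.1200, 0.0700) = 0.1816
~(~S | ~R) = 1 − 0.1816 = 0.8184
((~Q & S) | (Q | U)) | ~(~S | ~R) = a + b − a·b on (0.9329, 0.8184) = 0.9878

0.988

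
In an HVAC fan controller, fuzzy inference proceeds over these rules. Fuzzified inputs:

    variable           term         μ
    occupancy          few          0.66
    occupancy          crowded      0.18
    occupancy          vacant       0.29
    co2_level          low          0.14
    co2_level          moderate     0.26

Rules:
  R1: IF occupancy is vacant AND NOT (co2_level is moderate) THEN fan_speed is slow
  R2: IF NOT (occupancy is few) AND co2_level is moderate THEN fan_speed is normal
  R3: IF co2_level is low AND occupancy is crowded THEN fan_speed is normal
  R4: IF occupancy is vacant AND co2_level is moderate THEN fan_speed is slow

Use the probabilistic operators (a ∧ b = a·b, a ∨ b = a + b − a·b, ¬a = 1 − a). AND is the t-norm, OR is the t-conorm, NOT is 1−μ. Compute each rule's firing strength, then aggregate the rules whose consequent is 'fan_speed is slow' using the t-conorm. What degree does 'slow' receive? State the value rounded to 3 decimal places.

0.274

R1: vacant=0.29, ¬moderate=1−0.26=0.74; AND[a·b] → w = 0.2146
R2: ¬few=1−0.66=0.34, moderate=0.26; AND[a·b] → w = 0.0884
R3: low=0.14, crowded=0.18; AND[a·b] → w = 0.0252
R4: vacant=0.29, moderate=0.26; AND[a·b] → w = 0.0754
Rules with consequent 'slow': {R1, R4} → strengths 0.2146, 0.0754
Aggregate via t-conorm [a + b − a·b]: 0.2738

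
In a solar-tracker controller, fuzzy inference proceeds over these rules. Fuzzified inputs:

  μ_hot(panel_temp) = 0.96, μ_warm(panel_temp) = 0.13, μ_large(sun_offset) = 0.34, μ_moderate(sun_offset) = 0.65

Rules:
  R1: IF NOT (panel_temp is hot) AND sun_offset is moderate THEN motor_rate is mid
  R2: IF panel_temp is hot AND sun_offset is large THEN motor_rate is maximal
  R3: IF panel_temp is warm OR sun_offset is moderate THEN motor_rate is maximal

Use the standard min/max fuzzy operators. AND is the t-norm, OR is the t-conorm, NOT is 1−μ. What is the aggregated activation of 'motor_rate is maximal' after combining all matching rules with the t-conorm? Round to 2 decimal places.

R1: ¬hot=1−0.96=0.04, moderate=0.65; AND[min(a, b)] → w = 0.04
R2: hot=0.96, large=0.34; AND[min(a, b)] → w = 0.34
R3: warm=0.13, moderate=0.65; OR[max(a, b)] → w = 0.65
Rules with consequent 'maximal': {R2, R3} → strengths 0.34, 0.65
Aggregate via t-conorm [max(a, b)]: 0.65

0.65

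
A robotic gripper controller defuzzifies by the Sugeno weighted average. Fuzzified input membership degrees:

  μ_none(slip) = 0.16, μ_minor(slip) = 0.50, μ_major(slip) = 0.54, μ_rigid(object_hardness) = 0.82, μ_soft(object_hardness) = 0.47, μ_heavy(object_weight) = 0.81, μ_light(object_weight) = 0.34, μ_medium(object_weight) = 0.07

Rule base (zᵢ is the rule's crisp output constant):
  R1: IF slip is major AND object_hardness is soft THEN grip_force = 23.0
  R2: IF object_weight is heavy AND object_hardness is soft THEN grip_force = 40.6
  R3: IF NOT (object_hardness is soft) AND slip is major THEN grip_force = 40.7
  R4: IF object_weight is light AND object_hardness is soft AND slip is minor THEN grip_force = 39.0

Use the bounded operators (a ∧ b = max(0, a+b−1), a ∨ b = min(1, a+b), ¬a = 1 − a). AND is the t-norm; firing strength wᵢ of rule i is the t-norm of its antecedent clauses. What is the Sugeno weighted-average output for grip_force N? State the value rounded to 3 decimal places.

40.131

R1 (z=23.0): major=0.54, soft=0.47; AND[max(0, a+b−1)] → w = 0.01
R2 (z=40.6): heavy=0.81, soft=0.47; AND[max(0, a+b−1)] → w = 0.28
R3 (z=40.7): ¬soft=1−0.47=0.53, major=0.54; AND[max(0, a+b−1)] → w = 0.07
R4 (z=39.0): light=0.34, soft=0.47, minor=0.50; AND[max(0, a+b−1)] → w = 0.00
Weighted average = (0.01·23.0 + 0.28·40.6 + 0.07·40.7 + 0.00·39.0) / (0.01 + 0.28 + 0.07 + 0.00)
  = 14.4470 / 0.3600 = 40.131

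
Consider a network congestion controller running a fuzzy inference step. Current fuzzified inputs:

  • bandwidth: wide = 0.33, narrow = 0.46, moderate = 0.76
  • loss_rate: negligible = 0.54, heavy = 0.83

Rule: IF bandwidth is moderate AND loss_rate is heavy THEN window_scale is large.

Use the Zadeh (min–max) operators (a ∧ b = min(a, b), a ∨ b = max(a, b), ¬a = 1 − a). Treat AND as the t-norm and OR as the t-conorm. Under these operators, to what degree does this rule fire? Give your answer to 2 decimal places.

firing strength: moderate=0.76, heavy=0.83; AND[min(a, b)] → w = 0.76

0.76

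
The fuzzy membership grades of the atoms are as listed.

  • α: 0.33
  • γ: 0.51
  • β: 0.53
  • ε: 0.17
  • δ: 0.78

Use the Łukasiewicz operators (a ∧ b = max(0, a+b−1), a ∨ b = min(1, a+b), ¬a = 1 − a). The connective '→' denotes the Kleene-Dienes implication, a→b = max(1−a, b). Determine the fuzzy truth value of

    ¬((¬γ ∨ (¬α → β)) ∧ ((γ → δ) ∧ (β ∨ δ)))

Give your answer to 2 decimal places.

¬γ = 1 − 0.51 = 0.49
¬α = 1 − 0.33 = 0.67
¬α → β  [Kleene-Dienes: max(1−a, b)] with a=0.67, b=0.53 → 0.53
¬γ ∨ (¬α → β) = min(1, a+b) on (0.49, 0.53) = 1.00
γ → δ  [Kleene-Dienes: max(1−a, b)] with a=0.51, b=0.78 → 0.78
β ∨ δ = min(1, a+b) on (0.53, 0.78) = 1.00
(γ → δ) ∧ (β ∨ δ) = max(0, a+b−1) on (0.78, 1.00) = 0.78
(¬γ ∨ (¬α → β)) ∧ ((γ → δ) ∧ (β ∨ δ)) = max(0, a+b−1) on (1.00, 0.78) = 0.78
¬((¬γ ∨ (¬α → β)) ∧ ((γ → δ) ∧ (β ∨ δ))) = 1 − 0.78 = 0.22

0.22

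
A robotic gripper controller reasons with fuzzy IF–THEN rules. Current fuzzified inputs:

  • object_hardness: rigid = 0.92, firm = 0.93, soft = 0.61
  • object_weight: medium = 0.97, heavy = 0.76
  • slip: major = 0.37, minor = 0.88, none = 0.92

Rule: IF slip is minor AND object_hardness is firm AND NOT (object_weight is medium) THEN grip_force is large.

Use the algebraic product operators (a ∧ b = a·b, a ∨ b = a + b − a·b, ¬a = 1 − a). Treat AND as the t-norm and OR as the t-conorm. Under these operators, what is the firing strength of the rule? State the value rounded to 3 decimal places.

0.025

firing strength: minor=0.88, firm=0.93, ¬medium=1−0.97=0.03; AND[a·b] → w = 0.0246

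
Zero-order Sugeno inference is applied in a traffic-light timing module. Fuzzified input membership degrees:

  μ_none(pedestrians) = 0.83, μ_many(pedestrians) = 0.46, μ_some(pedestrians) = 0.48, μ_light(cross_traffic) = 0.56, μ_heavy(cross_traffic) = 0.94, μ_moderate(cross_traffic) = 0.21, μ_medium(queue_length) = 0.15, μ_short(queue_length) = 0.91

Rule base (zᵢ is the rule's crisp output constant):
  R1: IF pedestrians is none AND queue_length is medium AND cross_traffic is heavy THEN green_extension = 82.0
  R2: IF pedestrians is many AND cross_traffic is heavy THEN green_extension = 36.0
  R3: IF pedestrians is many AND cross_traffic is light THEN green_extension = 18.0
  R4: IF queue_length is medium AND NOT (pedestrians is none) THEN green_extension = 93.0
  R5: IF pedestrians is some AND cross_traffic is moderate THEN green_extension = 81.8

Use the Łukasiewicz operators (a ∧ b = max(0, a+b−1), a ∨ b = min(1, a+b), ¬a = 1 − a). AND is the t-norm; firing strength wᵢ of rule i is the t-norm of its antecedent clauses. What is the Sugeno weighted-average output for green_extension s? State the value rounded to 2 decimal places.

R1 (z=82.0): none=0.83, medium=0.15, heavy=0.94; AND[max(0, a+b−1)] → w = 0.00
R2 (z=36.0): many=0.46, heavy=0.94; AND[max(0, a+b−1)] → w = 0.40
R3 (z=18.0): many=0.46, light=0.56; AND[max(0, a+b−1)] → w = 0.02
R4 (z=93.0): medium=0.15, ¬none=1−0.83=0.17; AND[max(0, a+b−1)] → w = 0.00
R5 (z=81.8): some=0.48, moderate=0.21; AND[max(0, a+b−1)] → w = 0.00
Weighted average = (0.00·82.0 + 0.40·36.0 + 0.02·18.0 + 0.00·93.0 + 0.00·81.8) / (0.00 + 0.40 + 0.02 + 0.00 + 0.00)
  = 14.7600 / 0.4200 = 35.14

35.14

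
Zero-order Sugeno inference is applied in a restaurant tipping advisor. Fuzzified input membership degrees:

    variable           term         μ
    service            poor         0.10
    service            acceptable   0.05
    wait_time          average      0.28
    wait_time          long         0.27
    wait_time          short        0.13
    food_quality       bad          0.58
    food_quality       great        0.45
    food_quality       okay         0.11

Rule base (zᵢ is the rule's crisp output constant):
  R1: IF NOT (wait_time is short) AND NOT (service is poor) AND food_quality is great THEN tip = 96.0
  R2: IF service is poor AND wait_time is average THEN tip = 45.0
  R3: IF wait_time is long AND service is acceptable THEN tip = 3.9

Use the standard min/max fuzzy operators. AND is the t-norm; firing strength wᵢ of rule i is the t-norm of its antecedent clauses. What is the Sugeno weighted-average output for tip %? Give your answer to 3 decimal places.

R1 (z=96.0): ¬short=1−0.13=0.87, ¬poor=1−0.10=0.90, great=0.45; AND[min(a, b)] → w = 0.45
R2 (z=45.0): poor=0.10, average=0.28; AND[min(a, b)] → w = 0.10
R3 (z=3.9): long=0.27, acceptable=0.05; AND[min(a, b)] → w = 0.05
Weighted average = (0.45·96.0 + 0.10·45.0 + 0.05·3.9) / (0.45 + 0.10 + 0.05)
  = 47.8950 / 0.6000 = 79.825

79.825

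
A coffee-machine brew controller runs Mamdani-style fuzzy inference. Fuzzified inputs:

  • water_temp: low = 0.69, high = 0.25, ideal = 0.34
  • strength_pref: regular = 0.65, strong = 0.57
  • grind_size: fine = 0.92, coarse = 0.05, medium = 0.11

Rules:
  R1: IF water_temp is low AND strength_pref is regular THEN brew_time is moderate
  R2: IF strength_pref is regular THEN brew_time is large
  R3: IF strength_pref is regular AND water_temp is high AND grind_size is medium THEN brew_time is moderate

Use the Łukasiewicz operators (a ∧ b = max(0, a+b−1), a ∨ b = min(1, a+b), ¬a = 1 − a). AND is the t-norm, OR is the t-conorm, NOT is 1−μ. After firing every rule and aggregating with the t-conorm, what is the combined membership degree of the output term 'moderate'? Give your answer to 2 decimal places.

R1: low=0.69, regular=0.65; AND[max(0, a+b−1)] → w = 0.34
R2: regular=0.65 → w = 0.65
R3: regular=0.65, high=0.25, medium=0.11; AND[max(0, a+b−1)] → w = 0.00
Rules with consequent 'moderate': {R1, R3} → strengths 0.34, 0.00
Aggregate via t-conorm [min(1, a+b)]: 0.34

0.34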